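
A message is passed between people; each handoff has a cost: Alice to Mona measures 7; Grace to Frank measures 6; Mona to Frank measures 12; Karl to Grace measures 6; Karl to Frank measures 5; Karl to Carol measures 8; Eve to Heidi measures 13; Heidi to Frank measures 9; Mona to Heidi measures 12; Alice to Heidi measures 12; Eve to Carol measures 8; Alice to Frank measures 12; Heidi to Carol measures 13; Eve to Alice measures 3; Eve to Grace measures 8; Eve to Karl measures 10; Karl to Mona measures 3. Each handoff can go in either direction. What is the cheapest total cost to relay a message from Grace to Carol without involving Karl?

16

A few of the Grace→Carol routes:
Grace → Frank → Alice → Eve → Carol: 6 + 12 + 3 + 8 = 29
Grace → Frank → Heidi → Eve → Carol: 6 + 9 + 13 + 8 = 36
Grace → Eve → Carol: 8 + 8 = 16
Grace → Frank → Heidi → Carol: 6 + 9 + 13 = 28
Grace → Eve → Heidi → Carol: 8 + 13 + 13 = 34
Grace → Eve → Alice → Heidi → Carol: 8 + 3 + 12 + 13 = 36
Best route has total 16.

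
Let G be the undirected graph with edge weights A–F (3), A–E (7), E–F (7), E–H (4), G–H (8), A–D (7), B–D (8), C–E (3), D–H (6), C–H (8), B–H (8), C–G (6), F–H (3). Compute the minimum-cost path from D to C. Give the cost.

A few of the D→C routes:
D → H → G → C: 6 + 8 + 6 = 20
D → H → F → E → C: 6 + 3 + 7 + 3 = 19
D → A → E → C: 7 + 7 + 3 = 17
D → H → E → C: 6 + 4 + 3 = 13
D → H → C: 6 + 8 = 14
D → A → F → H → E → C: 7 + 3 + 3 + 4 + 3 = 20
Shortest: 13.

13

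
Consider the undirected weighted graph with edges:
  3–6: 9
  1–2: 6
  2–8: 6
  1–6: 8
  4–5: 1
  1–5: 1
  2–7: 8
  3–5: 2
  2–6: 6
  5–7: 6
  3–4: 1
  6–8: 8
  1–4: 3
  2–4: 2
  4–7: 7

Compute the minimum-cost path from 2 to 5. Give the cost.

Checking several routes:
2 - 4 - 3 - 5: 2 + 1 + 2 = 5
2 - 1 - 5: 6 + 1 = 7
2 - 4 - 5: 2 + 1 = 3
2 - 4 - 1 - 5: 2 + 3 + 1 = 6
Shortest: 3.

3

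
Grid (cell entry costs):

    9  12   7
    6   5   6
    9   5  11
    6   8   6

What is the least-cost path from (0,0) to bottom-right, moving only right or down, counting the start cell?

39

Best path: r0c0 r1c0 r1c1 r2c1 r3c1 r3c2
Cost: 9 + 6 + 5 + 5 + 8 + 6 = 39
For comparison, the top-then-right route costs 51.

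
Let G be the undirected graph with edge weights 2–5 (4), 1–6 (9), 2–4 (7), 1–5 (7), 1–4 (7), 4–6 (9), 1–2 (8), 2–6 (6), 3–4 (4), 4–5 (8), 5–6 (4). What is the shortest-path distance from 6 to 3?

Some routes from 6 to 3:
6→5→4→3: 4 + 8 + 4 = 16
6→2→4→3: 6 + 7 + 4 = 17
6→5→1→4→3: 4 + 7 + 7 + 4 = 22
6→1→4→3: 9 + 7 + 4 = 20
6→5→2→4→3: 4 + 4 + 7 + 4 = 19
6→4→3: 9 + 4 = 13
Shortest: 13.

13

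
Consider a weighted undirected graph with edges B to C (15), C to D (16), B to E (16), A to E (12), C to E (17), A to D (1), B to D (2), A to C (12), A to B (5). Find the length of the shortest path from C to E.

17

Checking several routes:
C → A → D → B → E: 12 + 1 + 2 + 16 = 31
C → A → E: 12 + 12 = 24
C → B → D → A → E: 15 + 2 + 1 + 12 = 30
C → D → A → E: 16 + 1 + 12 = 29
C → E: 17
C → B → E: 15 + 16 = 31
Best route has total 17.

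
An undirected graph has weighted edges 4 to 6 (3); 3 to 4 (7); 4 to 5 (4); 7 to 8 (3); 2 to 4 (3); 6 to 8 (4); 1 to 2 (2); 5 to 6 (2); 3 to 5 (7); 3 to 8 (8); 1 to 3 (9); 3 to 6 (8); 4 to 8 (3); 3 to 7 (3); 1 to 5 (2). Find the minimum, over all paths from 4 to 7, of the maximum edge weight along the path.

3

Comparing a few candidate routes:
4 -> 5 -> 6 -> 8 -> 7: max(4, 2, 4, 3) = 4
4 -> 6 -> 8 -> 7: max(3, 4, 3) = 4
4 -> 2 -> 1 -> 5 -> 6 -> 8 -> 7: max(3, 2, 2, 2, 4, 3) = 4
4 -> 3 -> 7: max(7, 3) = 7
4 -> 8 -> 7: max(3, 3) = 3
Best route has worst link 3.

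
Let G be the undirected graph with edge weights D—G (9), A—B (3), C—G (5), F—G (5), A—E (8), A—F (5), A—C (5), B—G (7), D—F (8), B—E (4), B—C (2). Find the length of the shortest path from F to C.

10

Checking several routes:
F→G→B→C: 5 + 7 + 2 = 14
F→A→B→C: 5 + 3 + 2 = 10
F→A→C: 5 + 5 = 10
F→G→C: 5 + 5 = 10
The minimum is 10.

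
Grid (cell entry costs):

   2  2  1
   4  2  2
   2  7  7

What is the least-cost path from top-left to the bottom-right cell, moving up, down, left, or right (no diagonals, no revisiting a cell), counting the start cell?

14

Cheapest: r0c0 → r0c1 → r0c2 → r1c2 → r2c2
  2 + 2 + 1 + 2 + 7 = 14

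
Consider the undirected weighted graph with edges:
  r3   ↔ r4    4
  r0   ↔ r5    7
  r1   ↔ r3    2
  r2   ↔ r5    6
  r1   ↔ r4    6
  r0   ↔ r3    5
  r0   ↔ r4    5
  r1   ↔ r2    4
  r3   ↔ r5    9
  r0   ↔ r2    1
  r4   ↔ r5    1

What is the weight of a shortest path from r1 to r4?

6

Comparing a few candidate routes:
r1 - r3 - r4: 2 + 4 = 6
r1 - r2 - r0 - r4: 4 + 1 + 5 = 10
r1 - r4: 6
r1 - r2 - r5 - r4: 4 + 6 + 1 = 11
Best route has total 6.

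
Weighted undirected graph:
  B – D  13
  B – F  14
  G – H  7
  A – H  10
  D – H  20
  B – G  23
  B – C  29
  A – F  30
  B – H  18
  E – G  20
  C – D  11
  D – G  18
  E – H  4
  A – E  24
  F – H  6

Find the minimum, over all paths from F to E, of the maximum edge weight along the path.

6

A few of the F→E routes:
F→B→H→E: max(14, 18, 4) = 18
F→B→D→G→H→E: max(14, 13, 18, 7, 4) = 18
F→B→H→G→E: max(14, 18, 7, 20) = 20
F→H→E: max(6, 4) = 6
Smallest bottleneck: 6.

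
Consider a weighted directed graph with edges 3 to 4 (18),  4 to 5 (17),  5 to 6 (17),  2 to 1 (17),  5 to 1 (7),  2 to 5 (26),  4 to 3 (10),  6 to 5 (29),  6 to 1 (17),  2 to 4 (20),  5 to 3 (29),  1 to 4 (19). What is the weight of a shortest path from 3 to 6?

Candidate routes:
3 → 4 → 5 → 6: 18 + 17 + 17 = 52
The minimum is 52.

52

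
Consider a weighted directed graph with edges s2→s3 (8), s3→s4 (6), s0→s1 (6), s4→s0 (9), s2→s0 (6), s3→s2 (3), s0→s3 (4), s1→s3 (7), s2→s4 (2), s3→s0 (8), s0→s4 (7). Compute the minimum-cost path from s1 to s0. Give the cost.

Paths from s1 to s0:
s1 → s3 → s0: 7 + 8 = 15
s1 → s3 → s4 → s0: 7 + 6 + 9 = 22
s1 → s3 → s2 → s0: 7 + 3 + 6 = 16
s1 → s3 → s2 → s4 → s0: 7 + 3 + 2 + 9 = 21
Best route has total 15.

15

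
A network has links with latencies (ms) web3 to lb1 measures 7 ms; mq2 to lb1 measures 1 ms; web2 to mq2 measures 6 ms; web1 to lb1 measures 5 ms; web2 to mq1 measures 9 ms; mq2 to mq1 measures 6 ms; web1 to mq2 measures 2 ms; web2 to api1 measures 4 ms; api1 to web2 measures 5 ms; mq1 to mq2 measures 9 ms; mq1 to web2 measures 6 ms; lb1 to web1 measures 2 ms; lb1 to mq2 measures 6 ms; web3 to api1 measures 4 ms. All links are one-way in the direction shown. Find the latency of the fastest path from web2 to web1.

Routes from web2 to web1:
web2 - mq2 - lb1 - web1: 6 + 1 + 2 = 9
web2 - mq1 - mq2 - lb1 - web1: 9 + 9 + 1 + 2 = 21
The minimum is 9 ms.

9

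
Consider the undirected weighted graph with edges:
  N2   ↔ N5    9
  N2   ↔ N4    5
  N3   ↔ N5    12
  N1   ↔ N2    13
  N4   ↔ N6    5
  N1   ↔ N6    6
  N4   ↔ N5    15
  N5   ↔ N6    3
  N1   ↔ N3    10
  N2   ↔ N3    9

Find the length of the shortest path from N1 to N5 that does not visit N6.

22

A few of the N1→N5 routes:
N1 - N3 - N5: 10 + 12 = 22
N1 - N3 - N2 - N5: 10 + 9 + 9 = 28
N1 - N2 - N5: 13 + 9 = 22
Best route has total 22.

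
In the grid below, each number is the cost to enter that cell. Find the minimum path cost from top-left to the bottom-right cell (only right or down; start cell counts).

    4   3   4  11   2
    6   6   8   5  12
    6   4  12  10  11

Take r0c0 → r0c1 → r0c2 → r1c2 → r1c3 → r2c3 → r2c4 for a total of 4 + 3 + 4 + 8 + 5 + 10 + 11 = 45.

45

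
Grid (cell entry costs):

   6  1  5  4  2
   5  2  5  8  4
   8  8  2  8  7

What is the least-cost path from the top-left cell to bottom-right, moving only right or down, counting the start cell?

29

Best path: (0,0) → (0,1) → (0,2) → (0,3) → (0,4) → (1,4) → (2,4)
Cost: 6 + 1 + 5 + 4 + 2 + 4 + 7 = 29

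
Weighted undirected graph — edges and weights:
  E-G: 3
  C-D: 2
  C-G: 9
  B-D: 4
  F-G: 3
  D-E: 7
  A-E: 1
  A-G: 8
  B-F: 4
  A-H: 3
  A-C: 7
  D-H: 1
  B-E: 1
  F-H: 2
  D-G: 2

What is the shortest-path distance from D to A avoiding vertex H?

6

Some routes from D to A avoiding H:
D → B → E → A: 4 + 1 + 1 = 6
D → E → A: 7 + 1 = 8
D → G → F → B → E → A: 2 + 3 + 4 + 1 + 1 = 11
D → G → E → A: 2 + 3 + 1 = 6
D → C → A: 2 + 7 = 9
D → G → A: 2 + 8 = 10
Best route has total 6.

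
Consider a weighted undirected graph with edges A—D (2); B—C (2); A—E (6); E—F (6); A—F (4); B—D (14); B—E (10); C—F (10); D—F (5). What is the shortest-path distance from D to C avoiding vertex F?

16

Routes from D to C avoiding F:
D-A-E-B-C: 2 + 6 + 10 + 2 = 20
D-B-C: 14 + 2 = 16
Best route has total 16.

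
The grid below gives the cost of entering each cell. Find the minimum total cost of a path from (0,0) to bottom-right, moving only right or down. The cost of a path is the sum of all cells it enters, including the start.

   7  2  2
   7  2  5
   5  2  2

15

Take r0c0→r0c1→r1c1→r2c1→r2c2 for a total of 7 + 2 + 2 + 2 + 2 = 15.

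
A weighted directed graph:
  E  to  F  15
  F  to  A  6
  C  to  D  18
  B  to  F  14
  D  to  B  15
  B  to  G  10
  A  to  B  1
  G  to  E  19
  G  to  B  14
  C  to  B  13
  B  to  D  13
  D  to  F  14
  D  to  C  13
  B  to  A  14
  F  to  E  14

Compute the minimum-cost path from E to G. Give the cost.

Routes from E to G:
E - F - A - B - G: 15 + 6 + 1 + 10 = 32
The minimum is 32.

32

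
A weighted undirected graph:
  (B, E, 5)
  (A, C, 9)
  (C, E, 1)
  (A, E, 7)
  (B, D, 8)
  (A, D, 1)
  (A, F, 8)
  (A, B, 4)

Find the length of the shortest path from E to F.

Paths from E to F:
E - A - F: 7 + 8 = 15
E - C - A - F: 1 + 9 + 8 = 18
E - B - A - F: 5 + 4 + 8 = 17
E - B - D - A - F: 5 + 8 + 1 + 8 = 22
The minimum is 15.

15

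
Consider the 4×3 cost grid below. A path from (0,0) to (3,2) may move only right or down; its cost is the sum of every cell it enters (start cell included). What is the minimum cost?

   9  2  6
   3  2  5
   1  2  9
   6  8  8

31

Take (0,0) → (0,1) → (1,1) → (2,1) → (3,1) → (3,2) for a total of 9 + 2 + 2 + 2 + 8 + 8 = 31.
For comparison, the top-then-right route costs 39.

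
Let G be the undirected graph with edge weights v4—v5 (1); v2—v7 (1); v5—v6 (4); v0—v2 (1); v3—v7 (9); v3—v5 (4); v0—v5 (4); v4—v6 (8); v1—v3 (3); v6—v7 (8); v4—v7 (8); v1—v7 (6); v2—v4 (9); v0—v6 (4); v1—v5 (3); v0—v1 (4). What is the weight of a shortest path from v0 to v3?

Some routes from v0 to v3:
v0→v5→v3: 4 + 4 = 8
v0→v1→v3: 4 + 3 = 7
v0→v5→v1→v3: 4 + 3 + 3 = 10
The minimum is 7.

7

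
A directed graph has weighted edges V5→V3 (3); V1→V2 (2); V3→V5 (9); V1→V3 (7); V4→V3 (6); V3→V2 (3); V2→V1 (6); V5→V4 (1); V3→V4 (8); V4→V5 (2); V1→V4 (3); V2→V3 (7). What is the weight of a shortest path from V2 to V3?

7

Candidate routes:
V2 -> V3: 7
V2 -> V1 -> V4 -> V3: 6 + 3 + 6 = 15
V2 -> V1 -> V3: 6 + 7 = 13
V2 -> V1 -> V4 -> V5 -> V3: 6 + 3 + 2 + 3 = 14
Shortest: 7.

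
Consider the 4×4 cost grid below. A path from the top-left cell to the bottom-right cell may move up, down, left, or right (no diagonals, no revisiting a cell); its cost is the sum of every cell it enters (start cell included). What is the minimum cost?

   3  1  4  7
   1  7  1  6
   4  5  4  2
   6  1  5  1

16

Path [0,0]→[0,1]→[0,2]→[1,2]→[2,2]→[2,3]→[3,3]: 3 + 1 + 4 + 1 + 4 + 2 + 1 = 16.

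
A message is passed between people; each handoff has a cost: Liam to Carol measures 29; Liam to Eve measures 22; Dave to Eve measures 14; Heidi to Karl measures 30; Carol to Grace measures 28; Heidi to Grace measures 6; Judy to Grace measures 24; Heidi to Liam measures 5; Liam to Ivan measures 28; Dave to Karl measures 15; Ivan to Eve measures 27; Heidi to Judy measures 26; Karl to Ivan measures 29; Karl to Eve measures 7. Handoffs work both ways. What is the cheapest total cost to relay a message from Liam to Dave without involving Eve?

A few of the Liam→Dave routes:
Liam - Carol - Grace - Heidi - Karl - Dave: 29 + 28 + 6 + 30 + 15 = 108
Liam - Ivan - Karl - Dave: 28 + 29 + 15 = 72
Liam - Heidi - Karl - Dave: 5 + 30 + 15 = 50
The minimum is 50.

50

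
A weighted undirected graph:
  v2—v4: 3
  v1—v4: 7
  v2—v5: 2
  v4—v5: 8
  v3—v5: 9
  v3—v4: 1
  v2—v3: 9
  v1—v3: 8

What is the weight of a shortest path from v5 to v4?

A few of the v5→v4 routes:
v5→v2→v3→v4: 2 + 9 + 1 = 12
v5→v4: 8
v5→v3→v4: 9 + 1 = 10
v5→v3→v2→v4: 9 + 9 + 3 = 21
v5→v2→v4: 2 + 3 = 5
v5→v3→v1→v4: 9 + 8 + 7 = 24
Best route has total 5.

5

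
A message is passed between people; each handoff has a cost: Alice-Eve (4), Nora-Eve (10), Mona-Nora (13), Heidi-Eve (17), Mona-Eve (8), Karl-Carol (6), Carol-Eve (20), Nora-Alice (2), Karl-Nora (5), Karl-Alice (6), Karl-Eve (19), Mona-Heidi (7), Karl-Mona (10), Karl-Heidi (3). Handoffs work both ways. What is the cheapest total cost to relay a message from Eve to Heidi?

A few of the Eve→Heidi routes:
Eve → Alice → Nora → Karl → Heidi: 4 + 2 + 5 + 3 = 14
Eve → Heidi: 17
Eve → Mona → Heidi: 8 + 7 = 15
Eve → Alice → Karl → Heidi: 4 + 6 + 3 = 13
Eve → Nora → Karl → Heidi: 10 + 5 + 3 = 18
The minimum is 13.

13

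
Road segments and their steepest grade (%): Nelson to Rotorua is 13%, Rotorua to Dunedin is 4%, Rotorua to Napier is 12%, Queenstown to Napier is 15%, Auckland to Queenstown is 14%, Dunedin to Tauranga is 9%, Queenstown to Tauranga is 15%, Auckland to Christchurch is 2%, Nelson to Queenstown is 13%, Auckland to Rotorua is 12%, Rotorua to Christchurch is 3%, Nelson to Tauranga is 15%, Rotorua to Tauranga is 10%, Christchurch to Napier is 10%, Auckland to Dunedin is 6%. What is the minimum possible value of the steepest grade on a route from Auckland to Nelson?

13

Some routes from Auckland to Nelson:
Auckland → Christchurch → Rotorua → Nelson: max(2, 3, 13) = 13
Auckland → Christchurch → Napier → Rotorua → Nelson: max(2, 10, 12, 13) = 13
Auckland → Rotorua → Nelson: max(12, 13) = 13
Auckland → Dunedin → Rotorua → Nelson: max(6, 4, 13) = 13
Auckland → Dunedin → Tauranga → Rotorua → Nelson: max(6, 9, 10, 13) = 13
Smallest bottleneck: 13%.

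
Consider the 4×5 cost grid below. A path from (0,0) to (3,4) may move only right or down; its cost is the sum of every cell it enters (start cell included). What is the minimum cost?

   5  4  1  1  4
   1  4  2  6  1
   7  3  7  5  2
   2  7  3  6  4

Cheapest: (0,0) -> (0,1) -> (0,2) -> (0,3) -> (0,4) -> (1,4) -> (2,4) -> (3,4)
  5 + 4 + 1 + 1 + 4 + 1 + 2 + 4 = 22

22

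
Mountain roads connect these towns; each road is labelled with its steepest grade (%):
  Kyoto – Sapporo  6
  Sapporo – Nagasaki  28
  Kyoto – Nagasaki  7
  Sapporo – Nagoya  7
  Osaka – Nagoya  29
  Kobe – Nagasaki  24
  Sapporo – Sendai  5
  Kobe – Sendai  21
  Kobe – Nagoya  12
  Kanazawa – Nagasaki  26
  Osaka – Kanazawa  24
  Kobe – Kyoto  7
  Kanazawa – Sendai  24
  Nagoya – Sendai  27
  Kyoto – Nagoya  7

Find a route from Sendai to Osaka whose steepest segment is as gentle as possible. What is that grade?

24

A few of the Sendai→Osaka routes:
Sendai → Sapporo → Nagoya → Kobe → Nagasaki → Kanazawa → Osaka: max(5, 7, 12, 24, 26, 24) = 26
Sendai → Kanazawa → Osaka: max(24, 24) = 24
Sendai → Sapporo → Kyoto → Kobe → Nagasaki → Kanazawa → Osaka: max(5, 6, 7, 24, 26, 24) = 26
Sendai → Sapporo → Nagoya → Kobe → Kyoto → Nagasaki → Kanazawa → Osaka: max(5, 7, 12, 7, 7, 26, 24) = 26
Sendai → Sapporo → Kyoto → Nagoya → Kobe → Nagasaki → Kanazawa → Osaka: max(5, 6, 7, 12, 24, 26, 24) = 26
Sendai → Sapporo → Kyoto → Nagasaki → Kanazawa → Osaka: max(5, 6, 7, 26, 24) = 26
The minimum achievable maximum is 24%.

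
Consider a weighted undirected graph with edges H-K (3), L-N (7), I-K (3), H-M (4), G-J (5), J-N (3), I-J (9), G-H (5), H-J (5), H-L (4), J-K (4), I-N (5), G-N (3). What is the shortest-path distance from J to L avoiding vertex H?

A few of the J→L routes:
J -> G -> N -> L: 5 + 3 + 7 = 15
J -> N -> L: 3 + 7 = 10
J -> K -> I -> N -> L: 4 + 3 + 5 + 7 = 19
The minimum is 10.

10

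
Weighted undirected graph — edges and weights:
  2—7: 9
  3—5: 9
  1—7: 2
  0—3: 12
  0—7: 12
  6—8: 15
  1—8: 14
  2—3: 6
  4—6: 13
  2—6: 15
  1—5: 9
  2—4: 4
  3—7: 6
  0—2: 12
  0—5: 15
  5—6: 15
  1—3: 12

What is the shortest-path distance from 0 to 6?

A few of the 0→6 routes:
0→3→2→4→6: 12 + 6 + 4 + 13 = 35
0→2→6: 12 + 15 = 27
0→3→2→6: 12 + 6 + 15 = 33
0→2→4→6: 12 + 4 + 13 = 29
0→5→6: 15 + 15 = 30
Shortest: 27.

27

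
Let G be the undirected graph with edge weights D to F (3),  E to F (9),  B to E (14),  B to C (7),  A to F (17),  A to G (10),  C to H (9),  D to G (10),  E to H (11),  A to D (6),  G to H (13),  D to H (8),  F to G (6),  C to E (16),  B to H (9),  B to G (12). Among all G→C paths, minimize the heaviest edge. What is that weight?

9

Some routes from G to C:
G → F → D → H → B → C: max(6, 3, 8, 9, 7) = 9
G → A → D → H → C: max(10, 6, 8, 9) = 10
G → A → D → H → B → C: max(10, 6, 8, 9, 7) = 10
G → F → D → H → C: max(6, 3, 8, 9) = 9
The minimum achievable maximum is 9.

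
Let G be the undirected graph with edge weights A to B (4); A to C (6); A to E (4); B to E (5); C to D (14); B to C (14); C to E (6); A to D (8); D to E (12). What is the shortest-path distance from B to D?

12

A few of the B→D routes:
B - A - D: 4 + 8 = 12
B - E - A - D: 5 + 4 + 8 = 17
B - A - E - D: 4 + 4 + 12 = 20
B - E - D: 5 + 12 = 17
The minimum is 12.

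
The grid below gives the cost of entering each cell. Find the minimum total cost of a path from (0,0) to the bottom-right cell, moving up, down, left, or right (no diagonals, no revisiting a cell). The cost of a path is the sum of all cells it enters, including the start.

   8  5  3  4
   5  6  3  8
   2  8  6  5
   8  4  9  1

31

Take [0,0] → [0,1] → [0,2] → [1,2] → [2,2] → [2,3] → [3,3] for a total of 8 + 5 + 3 + 3 + 6 + 5 + 1 = 31.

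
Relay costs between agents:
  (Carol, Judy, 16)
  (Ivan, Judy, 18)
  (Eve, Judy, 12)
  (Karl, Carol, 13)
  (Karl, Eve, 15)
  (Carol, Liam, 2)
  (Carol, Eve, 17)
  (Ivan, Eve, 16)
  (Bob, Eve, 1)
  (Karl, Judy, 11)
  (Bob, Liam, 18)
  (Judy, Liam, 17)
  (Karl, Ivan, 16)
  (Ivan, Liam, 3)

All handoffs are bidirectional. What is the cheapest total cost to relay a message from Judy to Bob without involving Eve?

35

Comparing a few candidate routes:
Judy → Liam → Bob: 17 + 18 = 35
Judy → Carol → Liam → Bob: 16 + 2 + 18 = 36
Judy → Karl → Carol → Liam → Bob: 11 + 13 + 2 + 18 = 44
Judy → Ivan → Liam → Bob: 18 + 3 + 18 = 39
Shortest: 35.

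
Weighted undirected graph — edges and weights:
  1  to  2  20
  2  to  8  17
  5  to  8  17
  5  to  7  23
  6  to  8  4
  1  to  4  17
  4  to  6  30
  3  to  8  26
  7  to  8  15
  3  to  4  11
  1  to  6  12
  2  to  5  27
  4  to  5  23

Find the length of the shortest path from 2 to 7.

32

A few of the 2→7 routes:
2 -> 5 -> 7: 27 + 23 = 50
2 -> 8 -> 5 -> 7: 17 + 17 + 23 = 57
2 -> 8 -> 7: 17 + 15 = 32
2 -> 1 -> 6 -> 8 -> 5 -> 7: 20 + 12 + 4 + 17 + 23 = 76
2 -> 1 -> 6 -> 8 -> 7: 20 + 12 + 4 + 15 = 51
2 -> 5 -> 8 -> 7: 27 + 17 + 15 = 59
Best route has total 32.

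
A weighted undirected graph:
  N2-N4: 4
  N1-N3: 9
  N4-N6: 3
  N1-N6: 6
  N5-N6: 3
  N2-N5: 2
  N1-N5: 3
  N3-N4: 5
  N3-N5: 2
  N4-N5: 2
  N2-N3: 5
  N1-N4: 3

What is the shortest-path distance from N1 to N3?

5

A few of the N1→N3 routes:
N1→N4→N5→N3: 3 + 2 + 2 = 7
N1→N3: 9
N1→N5→N3: 3 + 2 = 5
N1→N5→N2→N3: 3 + 2 + 5 = 10
N1→N4→N3: 3 + 5 = 8
N1→N5→N4→N3: 3 + 2 + 5 = 10
Shortest: 5.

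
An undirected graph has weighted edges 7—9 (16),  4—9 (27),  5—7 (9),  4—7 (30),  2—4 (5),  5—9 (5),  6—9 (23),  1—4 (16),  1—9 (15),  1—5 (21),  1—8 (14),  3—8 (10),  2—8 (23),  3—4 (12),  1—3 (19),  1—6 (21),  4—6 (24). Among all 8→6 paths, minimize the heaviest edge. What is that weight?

A few of the 8→6 routes:
8 → 1 → 6: max(14, 21) = 21
8 → 3 → 1 → 9 → 6: max(10, 19, 15, 23) = 23
8 → 3 → 4 → 1 → 6: max(10, 12, 16, 21) = 21
8 → 3 → 1 → 6: max(10, 19, 21) = 21
Best route has worst link 21.

21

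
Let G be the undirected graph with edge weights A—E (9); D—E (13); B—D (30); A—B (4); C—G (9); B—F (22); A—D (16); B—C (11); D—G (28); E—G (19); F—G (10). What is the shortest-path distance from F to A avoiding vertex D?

26

Routes from F to A avoiding D:
F→G→C→B→A: 10 + 9 + 11 + 4 = 34
F→B→A: 22 + 4 = 26
F→B→C→G→E→A: 22 + 11 + 9 + 19 + 9 = 70
F→G→E→A: 10 + 19 + 9 = 38
Best route has total 26.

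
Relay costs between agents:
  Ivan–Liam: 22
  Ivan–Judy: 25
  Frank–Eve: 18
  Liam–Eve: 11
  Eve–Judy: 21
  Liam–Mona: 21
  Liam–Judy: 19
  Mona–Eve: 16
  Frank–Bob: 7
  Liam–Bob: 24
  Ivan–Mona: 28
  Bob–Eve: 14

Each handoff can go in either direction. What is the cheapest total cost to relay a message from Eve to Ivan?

33

Checking several routes:
Eve - Judy - Ivan: 21 + 25 = 46
Eve - Mona - Ivan: 16 + 28 = 44
Eve - Liam - Ivan: 11 + 22 = 33
Shortest: 33.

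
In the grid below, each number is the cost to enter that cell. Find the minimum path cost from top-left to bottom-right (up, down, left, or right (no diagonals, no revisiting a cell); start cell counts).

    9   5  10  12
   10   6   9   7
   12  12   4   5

Cheapest: r0c0 r0c1 r1c1 r1c2 r2c2 r2c3
  9 + 5 + 6 + 9 + 4 + 5 = 38

38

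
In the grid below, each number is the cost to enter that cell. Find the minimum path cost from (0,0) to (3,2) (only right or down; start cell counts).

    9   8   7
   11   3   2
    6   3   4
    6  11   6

Take [0,0] → [0,1] → [1,1] → [1,2] → [2,2] → [3,2] for a total of 9 + 8 + 3 + 2 + 4 + 6 = 32.

32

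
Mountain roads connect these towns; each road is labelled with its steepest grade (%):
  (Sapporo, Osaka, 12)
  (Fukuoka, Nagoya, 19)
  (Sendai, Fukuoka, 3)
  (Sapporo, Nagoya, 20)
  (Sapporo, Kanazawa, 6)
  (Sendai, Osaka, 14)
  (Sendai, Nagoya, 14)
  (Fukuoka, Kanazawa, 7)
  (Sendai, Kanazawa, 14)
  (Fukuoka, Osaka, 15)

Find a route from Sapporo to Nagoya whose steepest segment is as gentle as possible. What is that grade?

14

Some routes from Sapporo to Nagoya:
Sapporo → Kanazawa → Sendai → Nagoya: max(6, 14, 14) = 14
Sapporo → Kanazawa → Fukuoka → Sendai → Nagoya: max(6, 7, 3, 14) = 14
Sapporo → Osaka → Fukuoka → Sendai → Nagoya: max(12, 15, 3, 14) = 15
Sapporo → Osaka → Sendai → Nagoya: max(12, 14, 14) = 14
The minimum achievable maximum is 14%.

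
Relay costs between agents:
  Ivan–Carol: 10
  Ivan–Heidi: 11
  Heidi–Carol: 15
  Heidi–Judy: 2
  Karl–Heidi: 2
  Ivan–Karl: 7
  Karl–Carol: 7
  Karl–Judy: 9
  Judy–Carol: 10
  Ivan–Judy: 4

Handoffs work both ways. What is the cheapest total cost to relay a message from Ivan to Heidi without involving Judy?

A few of the Ivan→Heidi routes:
Ivan - Carol - Heidi: 10 + 15 = 25
Ivan - Heidi: 11
Ivan - Carol - Karl - Heidi: 10 + 7 + 2 = 19
Ivan - Karl - Heidi: 7 + 2 = 9
Shortest: 9.

9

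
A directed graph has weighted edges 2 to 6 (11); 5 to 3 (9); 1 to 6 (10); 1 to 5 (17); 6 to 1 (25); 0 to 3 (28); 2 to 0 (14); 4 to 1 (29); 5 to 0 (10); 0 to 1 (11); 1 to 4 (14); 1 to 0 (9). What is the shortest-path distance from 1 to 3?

26

Routes from 1 to 3:
1 → 5 → 0 → 3: 17 + 10 + 28 = 55
1 → 0 → 3: 9 + 28 = 37
1 → 5 → 3: 17 + 9 = 26
The minimum is 26.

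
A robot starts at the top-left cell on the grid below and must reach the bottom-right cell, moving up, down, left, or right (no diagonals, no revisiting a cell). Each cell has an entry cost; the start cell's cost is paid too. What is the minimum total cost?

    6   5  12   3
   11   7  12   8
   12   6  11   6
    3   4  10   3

Best path: (0,0) (0,1) (1,1) (2,1) (3,1) (3,2) (3,3)
Cost: 6 + 5 + 7 + 6 + 4 + 10 + 3 = 41

41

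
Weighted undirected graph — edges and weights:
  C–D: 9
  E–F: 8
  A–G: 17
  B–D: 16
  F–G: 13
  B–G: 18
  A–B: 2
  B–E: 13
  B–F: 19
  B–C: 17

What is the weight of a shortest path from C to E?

30

Comparing a few candidate routes:
C→D→B→E: 9 + 16 + 13 = 38
C→B→G→F→E: 17 + 18 + 13 + 8 = 56
C→B→F→E: 17 + 19 + 8 = 44
C→B→E: 17 + 13 = 30
C→D→B→F→E: 9 + 16 + 19 + 8 = 52
The minimum is 30.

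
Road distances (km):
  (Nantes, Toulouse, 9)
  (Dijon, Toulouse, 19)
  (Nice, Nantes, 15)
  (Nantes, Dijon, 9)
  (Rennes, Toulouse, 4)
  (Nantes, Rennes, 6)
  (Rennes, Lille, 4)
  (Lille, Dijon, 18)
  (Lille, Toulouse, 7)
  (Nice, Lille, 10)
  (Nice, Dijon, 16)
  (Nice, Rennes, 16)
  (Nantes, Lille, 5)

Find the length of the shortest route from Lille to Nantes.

Checking several routes:
Lille -> Toulouse -> Nantes: 7 + 9 = 16
Lille -> Rennes -> Nantes: 4 + 6 = 10
Lille -> Nantes: 5
Best route has total 5 km.

5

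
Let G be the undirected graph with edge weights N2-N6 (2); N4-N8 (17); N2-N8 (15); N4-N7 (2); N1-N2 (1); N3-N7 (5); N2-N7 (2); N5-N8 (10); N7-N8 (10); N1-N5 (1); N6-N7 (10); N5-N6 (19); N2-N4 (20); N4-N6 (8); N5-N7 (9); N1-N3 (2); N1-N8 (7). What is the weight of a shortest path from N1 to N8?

A few of the N1→N8 routes:
N1 - N5 - N8: 1 + 10 = 11
N1 - N2 - N7 - N8: 1 + 2 + 10 = 13
N1 - N3 - N7 - N8: 2 + 5 + 10 = 17
N1 - N2 - N8: 1 + 15 = 16
N1 - N8: 7
Shortest: 7.

7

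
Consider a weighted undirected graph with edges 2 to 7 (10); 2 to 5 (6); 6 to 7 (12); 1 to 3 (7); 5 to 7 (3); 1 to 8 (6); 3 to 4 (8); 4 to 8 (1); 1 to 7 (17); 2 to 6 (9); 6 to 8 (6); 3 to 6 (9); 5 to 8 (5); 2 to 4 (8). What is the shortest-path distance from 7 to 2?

9

Comparing a few candidate routes:
7 -> 2: 10
7 -> 5 -> 2: 3 + 6 = 9
7 -> 5 -> 8 -> 4 -> 2: 3 + 5 + 1 + 8 = 17
The minimum is 9.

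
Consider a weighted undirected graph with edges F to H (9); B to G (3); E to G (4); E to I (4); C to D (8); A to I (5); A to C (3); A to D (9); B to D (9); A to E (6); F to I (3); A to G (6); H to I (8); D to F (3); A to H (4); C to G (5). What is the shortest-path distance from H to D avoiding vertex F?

13

Checking several routes:
H - A - G - B - D: 4 + 6 + 3 + 9 = 22
H - A - C - D: 4 + 3 + 8 = 15
H - A - D: 4 + 9 = 13
The minimum is 13.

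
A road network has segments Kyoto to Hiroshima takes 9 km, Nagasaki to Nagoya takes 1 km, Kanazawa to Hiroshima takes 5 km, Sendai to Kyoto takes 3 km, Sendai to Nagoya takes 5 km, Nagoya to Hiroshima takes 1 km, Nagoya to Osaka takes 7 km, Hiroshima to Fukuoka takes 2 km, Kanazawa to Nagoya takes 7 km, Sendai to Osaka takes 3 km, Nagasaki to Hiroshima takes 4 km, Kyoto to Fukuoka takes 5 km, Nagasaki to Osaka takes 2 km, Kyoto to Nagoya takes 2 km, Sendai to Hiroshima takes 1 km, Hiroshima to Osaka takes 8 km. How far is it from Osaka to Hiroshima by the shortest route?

Checking several routes:
Osaka -> Nagasaki -> Nagoya -> Hiroshima: 2 + 1 + 1 = 4
Osaka -> Nagoya -> Hiroshima: 7 + 1 = 8
Osaka -> Sendai -> Hiroshima: 3 + 1 = 4
Osaka -> Hiroshima: 8
Osaka -> Nagasaki -> Hiroshima: 2 + 4 = 6
Osaka -> Sendai -> Kyoto -> Nagoya -> Hiroshima: 3 + 3 + 2 + 1 = 9
The minimum is 4 km.

4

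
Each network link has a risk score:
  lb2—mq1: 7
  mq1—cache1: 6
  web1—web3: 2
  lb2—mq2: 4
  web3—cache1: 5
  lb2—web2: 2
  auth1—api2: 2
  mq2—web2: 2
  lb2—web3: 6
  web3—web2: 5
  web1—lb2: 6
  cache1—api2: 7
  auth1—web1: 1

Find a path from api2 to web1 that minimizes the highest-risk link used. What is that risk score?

Checking several routes:
api2 → cache1 → web3 → web2 → lb2 → web1: max(7, 5, 5, 2, 6) = 7
api2 → auth1 → web1: max(2, 1) = 2
api2 → cache1 → web3 → web2 → mq2 → lb2 → web1: max(7, 5, 5, 2, 4, 6) = 7
Smallest bottleneck: 2.

2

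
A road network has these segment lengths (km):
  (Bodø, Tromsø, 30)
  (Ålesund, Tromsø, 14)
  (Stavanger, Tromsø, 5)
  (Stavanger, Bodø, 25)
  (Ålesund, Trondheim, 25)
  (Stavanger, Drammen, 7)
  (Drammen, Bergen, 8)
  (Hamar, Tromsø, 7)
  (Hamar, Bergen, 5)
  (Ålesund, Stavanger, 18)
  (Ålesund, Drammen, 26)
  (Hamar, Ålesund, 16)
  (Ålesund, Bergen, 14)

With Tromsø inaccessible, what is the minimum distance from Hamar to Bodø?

A few of the Hamar→Bodø routes:
Hamar-Ålesund-Stavanger-Bodø: 16 + 18 + 25 = 59
Hamar-Ålesund-Drammen-Stavanger-Bodø: 16 + 26 + 7 + 25 = 74
Hamar-Ålesund-Bergen-Drammen-Stavanger-Bodø: 16 + 14 + 8 + 7 + 25 = 70
Hamar-Bergen-Ålesund-Drammen-Stavanger-Bodø: 5 + 14 + 26 + 7 + 25 = 77
Hamar-Bergen-Drammen-Stavanger-Bodø: 5 + 8 + 7 + 25 = 45
Hamar-Bergen-Ålesund-Stavanger-Bodø: 5 + 14 + 18 + 25 = 62
Shortest: 45 km.

45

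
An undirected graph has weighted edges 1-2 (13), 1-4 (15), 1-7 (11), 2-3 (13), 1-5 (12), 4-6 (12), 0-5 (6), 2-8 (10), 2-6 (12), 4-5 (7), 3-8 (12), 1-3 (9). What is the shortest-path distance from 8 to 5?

33

Checking several routes:
8→2→3→1→5: 10 + 13 + 9 + 12 = 44
8→2→6→4→5: 10 + 12 + 12 + 7 = 41
8→2→1→5: 10 + 13 + 12 = 35
8→3→1→4→5: 12 + 9 + 15 + 7 = 43
8→3→1→5: 12 + 9 + 12 = 33
Shortest: 33.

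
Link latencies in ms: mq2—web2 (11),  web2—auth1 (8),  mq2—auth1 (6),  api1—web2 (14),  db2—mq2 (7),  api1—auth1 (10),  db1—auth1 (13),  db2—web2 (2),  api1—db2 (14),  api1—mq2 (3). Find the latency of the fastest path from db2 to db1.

A few of the db2→db1 routes:
db2 -> web2 -> auth1 -> db1: 2 + 8 + 13 = 23
db2 -> mq2 -> auth1 -> db1: 7 + 6 + 13 = 26
db2 -> web2 -> mq2 -> auth1 -> db1: 2 + 11 + 6 + 13 = 32
Shortest: 23 ms.

23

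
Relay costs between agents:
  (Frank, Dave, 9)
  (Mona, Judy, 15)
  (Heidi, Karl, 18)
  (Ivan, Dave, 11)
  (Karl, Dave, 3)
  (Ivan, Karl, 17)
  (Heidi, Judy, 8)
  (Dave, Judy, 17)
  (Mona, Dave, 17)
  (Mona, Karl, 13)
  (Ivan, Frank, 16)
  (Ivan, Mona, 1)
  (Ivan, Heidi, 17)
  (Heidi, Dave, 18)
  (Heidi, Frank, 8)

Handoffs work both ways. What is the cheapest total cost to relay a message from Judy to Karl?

20

Comparing a few candidate routes:
Judy→Heidi→Karl: 8 + 18 = 26
Judy→Heidi→Frank→Dave→Karl: 8 + 8 + 9 + 3 = 28
Judy→Dave→Karl: 17 + 3 = 20
Judy→Mona→Karl: 15 + 13 = 28
Judy→Mona→Ivan→Dave→Karl: 15 + 1 + 11 + 3 = 30
Judy→Heidi→Dave→Karl: 8 + 18 + 3 = 29
The minimum is 20.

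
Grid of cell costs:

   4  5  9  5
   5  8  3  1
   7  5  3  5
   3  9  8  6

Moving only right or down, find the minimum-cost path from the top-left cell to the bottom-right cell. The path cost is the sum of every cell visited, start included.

Take r0c0 → r0c1 → r1c1 → r1c2 → r1c3 → r2c3 → r3c3 for a total of 4 + 5 + 8 + 3 + 1 + 5 + 6 = 32.

32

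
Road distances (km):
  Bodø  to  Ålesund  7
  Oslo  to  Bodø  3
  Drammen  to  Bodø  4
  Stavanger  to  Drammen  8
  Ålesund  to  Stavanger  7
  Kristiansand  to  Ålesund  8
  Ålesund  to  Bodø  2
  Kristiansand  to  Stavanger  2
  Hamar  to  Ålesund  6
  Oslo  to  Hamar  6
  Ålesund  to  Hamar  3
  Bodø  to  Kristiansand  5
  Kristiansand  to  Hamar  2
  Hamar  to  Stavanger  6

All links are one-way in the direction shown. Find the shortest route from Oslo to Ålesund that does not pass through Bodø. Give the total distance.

12

Routes from Oslo to Ålesund avoiding Bodø:
Oslo→Hamar→Ålesund: 6 + 6 = 12
Shortest: 12 km.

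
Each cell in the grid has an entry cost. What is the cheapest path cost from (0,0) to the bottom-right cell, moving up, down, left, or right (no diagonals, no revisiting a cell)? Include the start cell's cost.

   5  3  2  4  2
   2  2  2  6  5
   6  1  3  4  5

Cheapest: r0c0→r1c0→r1c1→r2c1→r2c2→r2c3→r2c4
  5 + 2 + 2 + 1 + 3 + 4 + 5 = 22

22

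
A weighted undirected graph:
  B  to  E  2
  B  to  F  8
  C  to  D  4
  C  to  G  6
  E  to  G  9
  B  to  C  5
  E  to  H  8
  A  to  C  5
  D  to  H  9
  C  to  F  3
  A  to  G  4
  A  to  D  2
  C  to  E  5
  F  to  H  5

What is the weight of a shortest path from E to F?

Comparing a few candidate routes:
E - B - F: 2 + 8 = 10
E - B - C - F: 2 + 5 + 3 = 10
E - C - F: 5 + 3 = 8
Shortest: 8.

8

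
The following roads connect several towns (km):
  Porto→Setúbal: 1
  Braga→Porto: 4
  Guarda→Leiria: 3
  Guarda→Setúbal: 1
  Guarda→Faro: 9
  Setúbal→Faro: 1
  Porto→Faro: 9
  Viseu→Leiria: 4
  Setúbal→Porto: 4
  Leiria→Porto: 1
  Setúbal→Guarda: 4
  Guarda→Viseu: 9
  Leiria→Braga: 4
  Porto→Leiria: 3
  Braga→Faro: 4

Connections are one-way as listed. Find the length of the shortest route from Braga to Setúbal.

5

Candidate routes:
Braga → Porto → Setúbal: 4 + 1 = 5
The minimum is 5 km.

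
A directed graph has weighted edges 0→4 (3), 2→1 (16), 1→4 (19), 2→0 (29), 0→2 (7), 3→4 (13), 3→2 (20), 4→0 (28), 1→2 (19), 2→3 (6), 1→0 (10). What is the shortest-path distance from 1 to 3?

23

Routes from 1 to 3:
1 → 4 → 0 → 2 → 3: 19 + 28 + 7 + 6 = 60
1 → 0 → 2 → 3: 10 + 7 + 6 = 23
1 → 2 → 3: 19 + 6 = 25
The minimum is 23.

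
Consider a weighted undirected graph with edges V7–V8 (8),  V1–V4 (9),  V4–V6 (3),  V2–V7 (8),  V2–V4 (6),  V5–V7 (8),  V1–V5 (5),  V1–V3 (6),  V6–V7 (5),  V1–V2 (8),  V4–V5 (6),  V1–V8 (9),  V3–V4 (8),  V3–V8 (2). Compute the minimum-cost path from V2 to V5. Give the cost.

12

Checking several routes:
V2 → V7 → V6 → V4 → V5: 8 + 5 + 3 + 6 = 22
V2 → V4 → V6 → V7 → V5: 6 + 3 + 5 + 8 = 22
V2 → V4 → V5: 6 + 6 = 12
V2 → V7 → V5: 8 + 8 = 16
V2 → V1 → V5: 8 + 5 = 13
V2 → V4 → V1 → V5: 6 + 9 + 5 = 20
Shortest: 12.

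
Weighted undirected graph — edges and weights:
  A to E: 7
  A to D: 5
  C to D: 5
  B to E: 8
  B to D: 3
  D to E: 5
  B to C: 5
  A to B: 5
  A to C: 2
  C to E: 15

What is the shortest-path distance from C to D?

5

A few of the C→D routes:
C→D: 5
C→B→D: 5 + 3 = 8
C→A→D: 2 + 5 = 7
The minimum is 5.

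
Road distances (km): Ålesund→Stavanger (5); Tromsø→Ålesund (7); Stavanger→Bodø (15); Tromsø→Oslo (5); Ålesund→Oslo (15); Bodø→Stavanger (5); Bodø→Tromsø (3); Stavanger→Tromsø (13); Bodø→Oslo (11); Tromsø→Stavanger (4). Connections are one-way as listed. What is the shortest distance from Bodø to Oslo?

Routes from Bodø to Oslo:
Bodø - Tromsø - Oslo: 3 + 5 = 8
Bodø - Stavanger - Tromsø - Oslo: 5 + 13 + 5 = 23
Bodø - Stavanger - Tromsø - Ålesund - Oslo: 5 + 13 + 7 + 15 = 40
Bodø - Tromsø - Ålesund - Oslo: 3 + 7 + 15 = 25
Bodø - Oslo: 11
Best route has total 8 km.

8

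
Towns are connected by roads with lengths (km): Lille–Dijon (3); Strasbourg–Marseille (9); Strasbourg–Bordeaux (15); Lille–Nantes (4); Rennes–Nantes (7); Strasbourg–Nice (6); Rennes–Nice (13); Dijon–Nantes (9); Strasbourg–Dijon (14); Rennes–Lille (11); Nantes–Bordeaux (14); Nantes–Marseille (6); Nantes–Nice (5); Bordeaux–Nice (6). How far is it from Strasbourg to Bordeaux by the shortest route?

12

A few of the Strasbourg→Bordeaux routes:
Strasbourg -> Bordeaux: 15
Strasbourg -> Marseille -> Nantes -> Nice -> Bordeaux: 9 + 6 + 5 + 6 = 26
Strasbourg -> Marseille -> Nantes -> Bordeaux: 9 + 6 + 14 = 29
Strasbourg -> Nice -> Nantes -> Bordeaux: 6 + 5 + 14 = 25
Strasbourg -> Nice -> Bordeaux: 6 + 6 = 12
Best route has total 12 km.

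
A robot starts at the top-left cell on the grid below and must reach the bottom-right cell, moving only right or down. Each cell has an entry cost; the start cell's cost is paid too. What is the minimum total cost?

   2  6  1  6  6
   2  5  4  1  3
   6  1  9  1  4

19

Best path: [0,0]→[0,1]→[0,2]→[1,2]→[1,3]→[2,3]→[2,4]
Cost: 2 + 6 + 1 + 4 + 1 + 1 + 4 = 19
For comparison, the top-then-right route costs 28.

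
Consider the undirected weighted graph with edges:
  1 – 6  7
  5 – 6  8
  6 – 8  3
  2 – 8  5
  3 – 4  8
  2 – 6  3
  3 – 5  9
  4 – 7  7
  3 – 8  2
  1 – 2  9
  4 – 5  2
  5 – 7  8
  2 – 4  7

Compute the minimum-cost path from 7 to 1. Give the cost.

23

Comparing a few candidate routes:
7 → 4 → 5 → 6 → 1: 7 + 2 + 8 + 7 = 24
7 → 4 → 2 → 1: 7 + 7 + 9 = 23
7 → 5 → 6 → 1: 8 + 8 + 7 = 23
7 → 5 → 4 → 2 → 1: 8 + 2 + 7 + 9 = 26
7 → 4 → 2 → 6 → 1: 7 + 7 + 3 + 7 = 24
The minimum is 23.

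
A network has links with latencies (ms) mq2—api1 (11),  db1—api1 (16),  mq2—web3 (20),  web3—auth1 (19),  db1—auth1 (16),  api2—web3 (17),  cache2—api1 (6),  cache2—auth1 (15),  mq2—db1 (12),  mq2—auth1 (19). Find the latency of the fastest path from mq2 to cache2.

17

Some routes from mq2 to cache2:
mq2 - db1 - api1 - cache2: 12 + 16 + 6 = 34
mq2 - api1 - cache2: 11 + 6 = 17
mq2 - auth1 - cache2: 19 + 15 = 34
mq2 - db1 - auth1 - cache2: 12 + 16 + 15 = 43
The minimum is 17 ms.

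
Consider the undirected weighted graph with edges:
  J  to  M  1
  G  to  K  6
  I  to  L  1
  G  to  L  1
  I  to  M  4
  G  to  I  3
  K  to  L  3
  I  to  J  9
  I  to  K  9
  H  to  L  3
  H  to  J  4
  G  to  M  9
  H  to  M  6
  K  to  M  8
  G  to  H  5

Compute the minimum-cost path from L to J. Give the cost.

Checking several routes:
L-G-I-M-J: 1 + 3 + 4 + 1 = 9
L-I-J: 1 + 9 = 10
L-I-M-J: 1 + 4 + 1 = 6
L-H-J: 3 + 4 = 7
L-G-H-J: 1 + 5 + 4 = 10
L-H-M-J: 3 + 6 + 1 = 10
The minimum is 6.

6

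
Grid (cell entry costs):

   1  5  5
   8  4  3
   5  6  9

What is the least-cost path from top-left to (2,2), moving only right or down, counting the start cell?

Path r0c0 → r0c1 → r1c1 → r1c2 → r2c2: 1 + 5 + 4 + 3 + 9 = 22.

22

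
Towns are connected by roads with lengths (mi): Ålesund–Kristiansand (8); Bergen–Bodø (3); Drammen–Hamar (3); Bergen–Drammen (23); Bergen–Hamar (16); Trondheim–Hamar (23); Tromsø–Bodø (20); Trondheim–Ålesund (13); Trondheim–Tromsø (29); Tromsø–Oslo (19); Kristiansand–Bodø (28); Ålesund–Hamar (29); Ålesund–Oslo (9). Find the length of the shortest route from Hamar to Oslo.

38

Comparing a few candidate routes:
Hamar → Ålesund → Oslo: 29 + 9 = 38
Hamar → Bergen → Bodø → Kristiansand → Ålesund → Oslo: 16 + 3 + 28 + 8 + 9 = 64
Hamar → Bergen → Bodø → Tromsø → Oslo: 16 + 3 + 20 + 19 = 58
Hamar → Trondheim → Ålesund → Oslo: 23 + 13 + 9 = 45
Shortest: 38 mi.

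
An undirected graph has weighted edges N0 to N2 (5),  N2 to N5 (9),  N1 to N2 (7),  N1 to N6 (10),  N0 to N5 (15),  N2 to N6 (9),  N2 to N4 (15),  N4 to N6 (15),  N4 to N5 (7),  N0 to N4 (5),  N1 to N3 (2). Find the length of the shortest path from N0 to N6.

A few of the N0→N6 routes:
N0 → N2 → N1 → N6: 5 + 7 + 10 = 22
N0 → N2 → N6: 5 + 9 = 14
N0 → N4 → N6: 5 + 15 = 20
Best route has total 14.

14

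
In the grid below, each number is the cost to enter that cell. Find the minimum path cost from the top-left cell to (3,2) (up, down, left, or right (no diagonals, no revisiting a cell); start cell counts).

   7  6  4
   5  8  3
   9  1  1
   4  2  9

30

Take [0,0] → [0,1] → [0,2] → [1,2] → [2,2] → [3,2] for a total of 7 + 6 + 4 + 3 + 1 + 9 = 30.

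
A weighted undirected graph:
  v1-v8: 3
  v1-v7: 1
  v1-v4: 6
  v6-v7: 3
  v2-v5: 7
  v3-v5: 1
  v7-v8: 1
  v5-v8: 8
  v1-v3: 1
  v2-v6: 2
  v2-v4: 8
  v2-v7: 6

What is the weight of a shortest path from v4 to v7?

7

A few of the v4→v7 routes:
v4-v2-v7: 8 + 6 = 14
v4-v1-v3-v5-v8-v7: 6 + 1 + 1 + 8 + 1 = 17
v4-v1-v8-v7: 6 + 3 + 1 = 10
v4-v2-v5-v3-v1-v7: 8 + 7 + 1 + 1 + 1 = 18
v4-v1-v7: 6 + 1 = 7
v4-v2-v6-v7: 8 + 2 + 3 = 13
Shortest: 7.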